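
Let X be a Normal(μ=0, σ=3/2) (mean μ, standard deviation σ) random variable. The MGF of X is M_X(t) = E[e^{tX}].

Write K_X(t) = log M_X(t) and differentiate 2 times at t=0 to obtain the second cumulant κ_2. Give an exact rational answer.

M_X(t) = e^(9*t^2/8)
K_X(t) = log M_X(t) = 9*t^2/8
K′(t) = 9*t/4
K′′(t) = 9/4

κ_2 = K′′(0) = 9/4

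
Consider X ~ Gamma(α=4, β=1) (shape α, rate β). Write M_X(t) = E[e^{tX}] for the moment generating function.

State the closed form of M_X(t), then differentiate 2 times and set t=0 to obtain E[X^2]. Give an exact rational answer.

E[X^2] = D^2[M](0) = 20

M_X(t) = (1 - t)^(-4)
D^2[M](t) = 20/(t^6 - 6*t^5 + 15*t^4 - 20*t^3 + 15*t^2 - 6*t + 1)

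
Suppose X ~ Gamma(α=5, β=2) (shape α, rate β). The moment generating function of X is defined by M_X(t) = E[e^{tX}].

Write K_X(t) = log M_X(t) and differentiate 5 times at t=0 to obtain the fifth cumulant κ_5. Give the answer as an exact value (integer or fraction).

M_X(t) = 32/(2 - t)^5
K_X(t) = log M_X(t) = -5*log(2 - t) + 5*log(2)
dK/dt = -5/(t - 2)
d^2K/dt^2 = 5/(t^2 - 4*t + 4)
d^3K/dt^3 = -10/(t^3 - 6*t^2 + 12*t - 8)
d^4K/dt^4 = 30/(t^4 - 8*t^3 + 24*t^2 - 32*t + 16)
d^5K/dt^5 = -120/(t^5 - 10*t^4 + 40*t^3 - 80*t^2 + 80*t - 32)

κ_5 = d^5K/dt^5 |_{t=0} = 15/4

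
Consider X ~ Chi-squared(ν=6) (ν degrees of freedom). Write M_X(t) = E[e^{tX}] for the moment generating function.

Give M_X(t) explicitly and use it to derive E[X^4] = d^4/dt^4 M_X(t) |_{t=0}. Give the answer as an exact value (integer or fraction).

M_X(t) = (1 - 2*t)^(-3)
D^4[M](t) = -5760/(128*t^7 - 448*t^6 + 672*t^5 - 560*t^4 + 280*t^3 - 84*t^2 + 14*t - 1)

E[X^4] = D^4[M](0) = 5760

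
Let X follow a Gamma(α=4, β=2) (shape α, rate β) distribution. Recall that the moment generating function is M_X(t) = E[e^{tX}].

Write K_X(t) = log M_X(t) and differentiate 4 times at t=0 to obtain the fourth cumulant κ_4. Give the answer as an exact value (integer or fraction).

M_X(t) = 16/(2 - t)^4
K_X(t) = log M_X(t) = -4*log(2 - t) + 4*log(2)
K′(t) = -4/(t - 2)
K′′(t) = 4/(t^2 - 4*t + 4)
K′′′(t) = -8/(t^3 - 6*t^2 + 12*t - 8)
K′′′′(t) = 24/(t^4 - 8*t^3 + 24*t^2 - 32*t + 16)

κ_4 = K′′′′(0) = 3/2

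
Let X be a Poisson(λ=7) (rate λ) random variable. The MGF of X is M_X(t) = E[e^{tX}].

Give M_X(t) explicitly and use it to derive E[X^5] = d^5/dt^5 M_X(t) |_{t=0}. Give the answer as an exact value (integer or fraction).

M_X(t) = e^(7*e^(t) - 7)
dM/dt = 7*e^(-7)*e^(t)*e^(7*e^(t))
d^2M/dt^2 = (49*e^(2*t)*e^(7*e^(t)) + 7*e^(t)*e^(7*e^(t)))*e^(-7)
d^3M/dt^3 = (343*e^(3*t)*e^(7*e^(t)) + 147*e^(2*t)*e^(7*e^(t)) + 7*e^(t)*e^(7*e^(t)))*e^(-7)
d^4M/dt^4 = (2401*e^(4*t)*e^(7*e^(t)) + 2058*e^(3*t)*e^(7*e^(t)) + 343*e^(2*t)*e^(7*e^(t)) + 7*e^(t)*e^(7*e^(t)))*e^(-7)
d^5M/dt^5 = (16807*e^(5*t)*e^(7*e^(t)) + 24010*e^(4*t)*e^(7*e^(t)) + 8575*e^(3*t)*e^(7*e^(t)) + 735*e^(2*t)*e^(7*e^(t)) + 7*e^(t)*e^(7*e^(t)))*e^(-7)

E[X^5] = d^5M/dt^5 |_{t=0} = 50134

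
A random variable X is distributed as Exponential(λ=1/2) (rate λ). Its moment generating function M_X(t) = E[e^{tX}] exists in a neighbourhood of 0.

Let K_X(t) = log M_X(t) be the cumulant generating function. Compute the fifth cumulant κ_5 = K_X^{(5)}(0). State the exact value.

M_X(t) = 1/(2*(1/2 - t))
K_X(t) = log M_X(t) = -log(1/2 - t) - log(2)
K^(5)(t) = -768/(32*t^5 - 80*t^4 + 80*t^3 - 40*t^2 + 10*t - 1)

κ_5 = K^(5)(0) = 768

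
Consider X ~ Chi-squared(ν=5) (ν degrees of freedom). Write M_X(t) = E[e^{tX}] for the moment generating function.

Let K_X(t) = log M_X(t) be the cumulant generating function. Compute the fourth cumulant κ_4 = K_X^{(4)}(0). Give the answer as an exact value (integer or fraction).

M_X(t) = (1 - 2*t)^(-5/2)
K_X(t) = log M_X(t) = -5*log(1 - 2*t)/2
dK/dt = -5/(2*t - 1)
d^2K/dt^2 = 10/(4*t^2 - 4*t + 1)
d^3K/dt^3 = -40/(8*t^3 - 12*t^2 + 6*t - 1)
d^4K/dt^4 = 240/(16*t^4 - 32*t^3 + 24*t^2 - 8*t + 1)

κ_4 = d^4K/dt^4 |_{t=0} = 240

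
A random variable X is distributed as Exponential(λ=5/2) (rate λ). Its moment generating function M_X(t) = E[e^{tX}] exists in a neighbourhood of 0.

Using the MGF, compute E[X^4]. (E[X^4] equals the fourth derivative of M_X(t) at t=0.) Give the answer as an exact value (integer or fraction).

M_X(t) = 5/(2*(5/2 - t))
M′(t) = 10/(4*t^2 - 20*t + 25)
M′′(t) = -40/(8*t^3 - 60*t^2 + 150*t - 125)
M′′′(t) = 240/(16*t^4 - 160*t^3 + 600*t^2 - 1000*t + 625)
M′′′′(t) = -1920/(32*t^5 - 400*t^4 + 2000*t^3 - 5000*t^2 + 6250*t - 3125)

E[X^4] = M′′′′(0) = 384/625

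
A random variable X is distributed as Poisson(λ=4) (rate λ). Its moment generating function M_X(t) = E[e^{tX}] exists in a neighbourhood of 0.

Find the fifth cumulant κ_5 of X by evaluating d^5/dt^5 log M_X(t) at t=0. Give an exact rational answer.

M_X(t) = e^(4*e^(t) - 4)
K_X(t) = log M_X(t) = 4*e^(t) - 4
D^5[K](t) = 4*e^(t)

κ_5 = D^5[K](0) = 4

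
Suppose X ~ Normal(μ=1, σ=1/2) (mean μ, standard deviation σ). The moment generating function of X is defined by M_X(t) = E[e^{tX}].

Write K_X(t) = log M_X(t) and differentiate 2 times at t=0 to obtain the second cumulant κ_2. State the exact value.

κ_2 = D^2[K](0) = 1/4

M_X(t) = e^(t^2/8 + t)
K_X(t) = log M_X(t) = t^2/8 + t
D^2[K](t) = 1/4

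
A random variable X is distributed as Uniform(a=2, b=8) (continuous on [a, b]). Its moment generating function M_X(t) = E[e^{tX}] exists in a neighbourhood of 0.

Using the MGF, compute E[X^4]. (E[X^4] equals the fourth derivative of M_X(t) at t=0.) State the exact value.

E[X^4] = M′′′′(0) = 5456/5

M_X(t) = (e^(8*t) - e^(2*t))/(6*t)
M′(t) = (8*t*e^(8*t) - 2*t*e^(2*t) - e^(8*t) + e^(2*t))/(6*t^2)
M′′(t) = (32*t^2*e^(8*t) - 2*t^2*e^(2*t) - 8*t*e^(8*t) + 2*t*e^(2*t) + e^(8*t) - e^(2*t))/(3*t^3)
M′′′(t) = (256*t^3*e^(8*t) - 4*t^3*e^(2*t) - 96*t^2*e^(8*t) + 6*t^2*e^(2*t) + 24*t*e^(8*t) - 6*t*e^(2*t) - 3*e^(8*t) + 3*e^(2*t))/(3*t^4)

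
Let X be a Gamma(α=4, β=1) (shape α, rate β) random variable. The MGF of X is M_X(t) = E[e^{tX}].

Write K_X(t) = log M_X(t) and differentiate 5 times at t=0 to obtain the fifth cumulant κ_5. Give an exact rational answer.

M_X(t) = (1 - t)^(-4)
K_X(t) = log M_X(t) = -4*log(1 - t)
K′(t) = -4/(t - 1)
K′′(t) = 4/(t^2 - 2*t + 1)
K′′′(t) = -8/(t^3 - 3*t^2 + 3*t - 1)
K′′′′(t) = 24/(t^4 - 4*t^3 + 6*t^2 - 4*t + 1)
K′′′′′(t) = -96/(t^5 - 5*t^4 + 10*t^3 - 10*t^2 + 5*t - 1)

κ_5 = K′′′′′(0) = 96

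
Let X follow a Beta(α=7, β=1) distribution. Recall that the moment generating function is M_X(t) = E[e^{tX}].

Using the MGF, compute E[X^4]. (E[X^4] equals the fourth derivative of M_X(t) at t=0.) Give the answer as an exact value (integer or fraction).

E[X^4] = d^4M/dt^4 |_{t=0} = 7/11

M_X(t) = ₁F₁(7; 8; t)
dM/dt = 7*₁F₁(8; 9; t)/8
d^2M/dt^2 = 7*₁F₁(9; 10; t)/9
d^3M/dt^3 = 7*₁F₁(10; 11; t)/10
d^4M/dt^4 = 7*₁F₁(11; 12; t)/11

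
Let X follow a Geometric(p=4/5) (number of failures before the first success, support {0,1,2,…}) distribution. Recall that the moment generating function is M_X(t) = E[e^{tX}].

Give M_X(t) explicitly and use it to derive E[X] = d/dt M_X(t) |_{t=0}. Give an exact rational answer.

M_X(t) = 4/(5*(1 - e^(t)/5))
M′(t) = 4*e^(t)/(e^(2*t) - 10*e^(t) + 25)

E[X] = M′(0) = 1/4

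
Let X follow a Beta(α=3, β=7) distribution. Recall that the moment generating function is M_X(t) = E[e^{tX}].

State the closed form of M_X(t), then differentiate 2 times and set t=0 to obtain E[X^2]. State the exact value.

E[X^2] = D^2[M](0) = 6/55

M_X(t) = ₁F₁(3; 10; t)
D^2[M](t) = 6*₁F₁(5; 12; t)/55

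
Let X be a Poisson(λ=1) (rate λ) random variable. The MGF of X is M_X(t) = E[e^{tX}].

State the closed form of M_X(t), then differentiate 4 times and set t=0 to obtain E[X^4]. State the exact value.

E[X^4] = d^4M/dt^4 |_{t=0} = 15

M_X(t) = e^(e^(t) - 1)
dM/dt = e^(-1)*e^(t)*e^(e^(t))
d^2M/dt^2 = (e^(2*t)*e^(e^(t)) + e^(t)*e^(e^(t)))*e^(-1)
d^3M/dt^3 = (e^(3*t)*e^(e^(t)) + 3*e^(2*t)*e^(e^(t)) + e^(t)*e^(e^(t)))*e^(-1)
d^4M/dt^4 = (e^(4*t)*e^(e^(t)) + 6*e^(3*t)*e^(e^(t)) + 7*e^(2*t)*e^(e^(t)) + e^(t)*e^(e^(t)))*e^(-1)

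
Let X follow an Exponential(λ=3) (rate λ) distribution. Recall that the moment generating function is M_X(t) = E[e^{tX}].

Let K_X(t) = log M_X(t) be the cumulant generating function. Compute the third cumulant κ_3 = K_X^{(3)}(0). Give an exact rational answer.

M_X(t) = 3/(3 - t)
K_X(t) = log M_X(t) = -log(3 - t) + log(3)
dK/dt = -1/(t - 3)
d^2K/dt^2 = 1/(t^2 - 6*t + 9)
d^3K/dt^3 = -2/(t^3 - 9*t^2 + 27*t - 27)

κ_3 = d^3K/dt^3 |_{t=0} = 2/27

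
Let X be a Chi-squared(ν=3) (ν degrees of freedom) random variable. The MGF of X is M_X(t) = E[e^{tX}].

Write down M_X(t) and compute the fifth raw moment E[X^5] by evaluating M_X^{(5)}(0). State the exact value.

M_X(t) = (1 - 2*t)^(-3/2)
D^5[M](t) = 10395/(64*t^6*√(1 - 2*t) - 192*t^5*√(1 - 2*t) + 240*t^4*√(1 - 2*t) - 160*t^3*√(1 - 2*t) + 60*t^2*√(1 - 2*t) - 12*t*√(1 - 2*t) + √(1 - 2*t))

E[X^5] = D^5[M](0) = 10395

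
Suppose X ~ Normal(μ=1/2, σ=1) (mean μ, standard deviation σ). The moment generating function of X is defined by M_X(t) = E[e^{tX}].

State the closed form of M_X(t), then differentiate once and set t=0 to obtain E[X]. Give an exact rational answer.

M_X(t) = e^(t^2/2 + t/2)
dM/dt = t*e^(t/2)*e^(t^2/2) + e^(t/2)*e^(t^2/2)/2

E[X] = dM/dt |_{t=0} = 1/2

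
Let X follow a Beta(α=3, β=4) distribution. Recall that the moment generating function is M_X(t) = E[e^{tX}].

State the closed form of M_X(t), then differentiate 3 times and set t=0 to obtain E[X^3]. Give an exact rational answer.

E[X^3] = M′′′(0) = 5/42

M_X(t) = ₁F₁(3; 7; t)
M′(t) = 3*₁F₁(4; 8; t)/7
M′′(t) = 3*₁F₁(5; 9; t)/14
M′′′(t) = 5*₁F₁(6; 10; t)/42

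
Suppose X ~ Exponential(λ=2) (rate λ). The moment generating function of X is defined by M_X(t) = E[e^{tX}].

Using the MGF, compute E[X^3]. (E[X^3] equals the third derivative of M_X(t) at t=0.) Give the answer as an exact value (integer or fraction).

M_X(t) = 2/(2 - t)
dM/dt = 2/(t^2 - 4*t + 4)
d^2M/dt^2 = -4/(t^3 - 6*t^2 + 12*t - 8)
d^3M/dt^3 = 12/(t^4 - 8*t^3 + 24*t^2 - 32*t + 16)

E[X^3] = d^3M/dt^3 |_{t=0} = 3/4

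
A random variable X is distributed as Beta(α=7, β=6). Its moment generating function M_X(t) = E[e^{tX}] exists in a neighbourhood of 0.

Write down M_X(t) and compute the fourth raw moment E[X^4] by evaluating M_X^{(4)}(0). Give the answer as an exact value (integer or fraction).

M_X(t) = ₁F₁(7; 13; t)
M^(4)(t) = 3*₁F₁(11; 17; t)/26

E[X^4] = M^(4)(0) = 3/26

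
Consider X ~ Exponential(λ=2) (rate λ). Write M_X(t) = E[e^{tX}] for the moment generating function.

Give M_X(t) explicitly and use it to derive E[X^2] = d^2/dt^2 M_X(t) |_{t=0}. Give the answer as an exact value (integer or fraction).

E[X^2] = M^(2)(0) = 1/2

M_X(t) = 2/(2 - t)
M^(2)(t) = -4/(t^3 - 6*t^2 + 12*t - 8)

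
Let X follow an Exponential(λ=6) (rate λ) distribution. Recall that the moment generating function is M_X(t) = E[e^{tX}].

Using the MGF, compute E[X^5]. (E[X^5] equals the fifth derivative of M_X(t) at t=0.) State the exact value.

E[X^5] = d^5M/dt^5 |_{t=0} = 5/324

M_X(t) = 6/(6 - t)
dM/dt = 6/(t^2 - 12*t + 36)
d^2M/dt^2 = -12/(t^3 - 18*t^2 + 108*t - 216)
d^3M/dt^3 = 36/(t^4 - 24*t^3 + 216*t^2 - 864*t + 1296)
d^4M/dt^4 = -144/(t^5 - 30*t^4 + 360*t^3 - 2160*t^2 + 6480*t - 7776)
d^5M/dt^5 = 720/(t^6 - 36*t^5 + 540*t^4 - 4320*t^3 + 19440*t^2 - 46656*t + 46656)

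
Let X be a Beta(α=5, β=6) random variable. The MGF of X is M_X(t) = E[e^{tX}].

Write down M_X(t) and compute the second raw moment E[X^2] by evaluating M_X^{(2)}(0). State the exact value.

E[X^2] = D^2[M](0) = 5/22

M_X(t) = ₁F₁(5; 11; t)
D^2[M](t) = 5*₁F₁(7; 13; t)/22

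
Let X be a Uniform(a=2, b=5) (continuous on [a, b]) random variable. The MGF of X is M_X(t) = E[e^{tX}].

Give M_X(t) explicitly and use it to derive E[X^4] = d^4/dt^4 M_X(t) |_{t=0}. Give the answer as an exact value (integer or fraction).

M_X(t) = (e^(5*t) - e^(2*t))/(3*t)
dM/dt = (5*t*e^(5*t) - 2*t*e^(2*t) - e^(5*t) + e^(2*t))/(3*t^2)
d^2M/dt^2 = (25*t^2*e^(5*t) - 4*t^2*e^(2*t) - 10*t*e^(5*t) + 4*t*e^(2*t) + 2*e^(5*t) - 2*e^(2*t))/(3*t^3)
d^3M/dt^3 = (125*t^3*e^(5*t) - 8*t^3*e^(2*t) - 75*t^2*e^(5*t) + 12*t^2*e^(2*t) + 30*t*e^(5*t) - 12*t*e^(2*t) - 6*e^(5*t) + 6*e^(2*t))/(3*t^4)

E[X^4] = d^4M/dt^4 |_{t=0} = 1031/5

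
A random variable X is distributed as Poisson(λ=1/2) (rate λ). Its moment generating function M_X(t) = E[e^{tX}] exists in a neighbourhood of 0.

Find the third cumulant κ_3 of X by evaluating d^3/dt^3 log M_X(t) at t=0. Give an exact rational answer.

M_X(t) = e^(e^(t)/2 - 1/2)
K_X(t) = log M_X(t) = e^(t)/2 - 1/2
K′(t) = e^(t)/2
K′′(t) = e^(t)/2
K′′′(t) = e^(t)/2

κ_3 = K′′′(0) = 1/2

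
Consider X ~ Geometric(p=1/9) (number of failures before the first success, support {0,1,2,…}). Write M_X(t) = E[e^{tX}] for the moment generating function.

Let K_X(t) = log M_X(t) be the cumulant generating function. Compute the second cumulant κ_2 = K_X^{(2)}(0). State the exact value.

M_X(t) = 1/(9*(1 - 8*e^(t)/9))
K_X(t) = log M_X(t) = -log(1 - 8*e^(t)/9) - 2*log(3)
K^(2)(t) = 72*e^(t)/(64*e^(2*t) - 144*e^(t) + 81)

κ_2 = K^(2)(0) = 72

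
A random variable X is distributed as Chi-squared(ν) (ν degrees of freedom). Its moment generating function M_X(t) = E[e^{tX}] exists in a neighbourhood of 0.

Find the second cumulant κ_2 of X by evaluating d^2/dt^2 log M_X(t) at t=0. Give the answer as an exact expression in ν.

κ_2 = d^2K/dt^2 |_{t=0} = 2*ν

M_X(t) = (1 - 2*t)^(-ν/2)
K_X(t) = log M_X(t) = -ν*log(1 - 2*t)/2
dK/dt = -ν/(2*t - 1)
d^2K/dt^2 = 2*ν/(4*t^2 - 4*t + 1)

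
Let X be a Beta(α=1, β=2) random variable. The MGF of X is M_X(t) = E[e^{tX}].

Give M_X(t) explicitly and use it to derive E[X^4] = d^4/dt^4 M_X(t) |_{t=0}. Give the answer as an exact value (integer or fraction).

M_X(t) = ₁F₁(1; 3; t)
M^(4)(t) = ₁F₁(5; 7; t)/15

E[X^4] = M^(4)(0) = 1/15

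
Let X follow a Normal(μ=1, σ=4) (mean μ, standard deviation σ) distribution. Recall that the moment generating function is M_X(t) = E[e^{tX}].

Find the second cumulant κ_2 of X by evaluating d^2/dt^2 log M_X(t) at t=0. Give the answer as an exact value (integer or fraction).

M_X(t) = e^(8*t^2 + t)
K_X(t) = log M_X(t) = 8*t^2 + t
K′(t) = 16*t + 1
K′′(t) = 16

κ_2 = K′′(0) = 16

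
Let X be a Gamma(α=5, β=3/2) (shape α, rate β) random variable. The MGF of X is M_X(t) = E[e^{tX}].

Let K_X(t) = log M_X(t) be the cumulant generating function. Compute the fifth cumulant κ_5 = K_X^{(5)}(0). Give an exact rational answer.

M_X(t) = 243/(32*(3/2 - t)^5)
K_X(t) = log M_X(t) = -5*log(3/2 - t) - 5*log(2) + 5*log(3)
D^5[K](t) = -3840/(32*t^5 - 240*t^4 + 720*t^3 - 1080*t^2 + 810*t - 243)

κ_5 = D^5[K](0) = 1280/81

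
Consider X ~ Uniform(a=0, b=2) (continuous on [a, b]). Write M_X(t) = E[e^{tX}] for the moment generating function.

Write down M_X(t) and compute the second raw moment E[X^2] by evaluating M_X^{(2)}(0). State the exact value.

M_X(t) = (e^(2*t) - 1)/(2*t)
dM/dt = (2*t*e^(2*t) - e^(2*t) + 1)/(2*t^2)
d^2M/dt^2 = (2*t^2*e^(2*t) - 2*t*e^(2*t) + e^(2*t) - 1)/t^3

E[X^2] = d^2M/dt^2 |_{t=0} = 4/3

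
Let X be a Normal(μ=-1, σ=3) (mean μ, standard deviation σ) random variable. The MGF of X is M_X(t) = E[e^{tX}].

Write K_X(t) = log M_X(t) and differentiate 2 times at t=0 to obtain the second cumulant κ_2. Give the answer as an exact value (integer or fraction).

M_X(t) = e^(9*t^2/2 - t)
K_X(t) = log M_X(t) = 9*t^2/2 - t
K^(2)(t) = 9

κ_2 = K^(2)(0) = 9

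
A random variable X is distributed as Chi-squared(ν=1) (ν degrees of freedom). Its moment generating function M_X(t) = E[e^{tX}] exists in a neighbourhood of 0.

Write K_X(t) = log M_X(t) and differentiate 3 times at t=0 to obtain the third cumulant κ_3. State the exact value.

M_X(t) = 1/√(1 - 2*t)
K_X(t) = log M_X(t) = -log(1 - 2*t)/2
D^3[K](t) = -8/(8*t^3 - 12*t^2 + 6*t - 1)

κ_3 = D^3[K](0) = 8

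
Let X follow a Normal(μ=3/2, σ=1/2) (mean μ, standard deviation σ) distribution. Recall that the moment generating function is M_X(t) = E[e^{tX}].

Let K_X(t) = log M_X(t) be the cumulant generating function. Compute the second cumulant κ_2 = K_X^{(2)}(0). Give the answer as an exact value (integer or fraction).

M_X(t) = e^(t^2/8 + 3*t/2)
K_X(t) = log M_X(t) = t^2/8 + 3*t/2
K^(2)(t) = 1/4

κ_2 = K^(2)(0) = 1/4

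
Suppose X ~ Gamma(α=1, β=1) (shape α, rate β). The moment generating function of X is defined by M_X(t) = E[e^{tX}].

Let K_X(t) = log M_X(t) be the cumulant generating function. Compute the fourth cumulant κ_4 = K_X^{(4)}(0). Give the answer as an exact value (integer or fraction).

κ_4 = K^(4)(0) = 6

M_X(t) = 1/(1 - t)
K_X(t) = log M_X(t) = -log(1 - t)
K^(4)(t) = 6/(t^4 - 4*t^3 + 6*t^2 - 4*t + 1)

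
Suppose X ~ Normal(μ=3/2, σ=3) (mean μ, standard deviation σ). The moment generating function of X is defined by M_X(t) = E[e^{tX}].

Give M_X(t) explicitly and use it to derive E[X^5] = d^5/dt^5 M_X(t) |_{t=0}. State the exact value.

M_X(t) = e^(9*t^2/2 + 3*t/2)
M′(t) = 9*t*e^(3*t/2)*e^(9*t^2/2) + 3*e^(3*t/2)*e^(9*t^2/2)/2
M′′(t) = 81*t^2*e^(3*t/2)*e^(9*t^2/2) + 27*t*e^(3*t/2)*e^(9*t^2/2) + 45*e^(3*t/2)*e^(9*t^2/2)/4
M′′′(t) = 729*t^3*e^(3*t/2)*e^(9*t^2/2) + 729*t^2*e^(3*t/2)*e^(9*t^2/2)/2 + 1215*t*e^(3*t/2)*e^(9*t^2/2)/4 + 351*e^(3*t/2)*e^(9*t^2/2)/8

E[X^5] = M′′′′′(0) = 68283/32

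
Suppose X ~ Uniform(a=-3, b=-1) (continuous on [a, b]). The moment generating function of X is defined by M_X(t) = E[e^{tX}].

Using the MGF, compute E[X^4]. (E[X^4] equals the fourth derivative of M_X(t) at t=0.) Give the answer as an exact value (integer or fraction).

M_X(t) = (e^(-t) - e^(-3*t))/(2*t)
dM/dt = (-t*e^(2*t) + 3*t - e^(2*t) + 1)*e^(-3*t)/(2*t^2)
d^2M/dt^2 = (t^2*e^(2*t) - 9*t^2 + 2*t*e^(2*t) - 6*t + 2*e^(2*t) - 2)*e^(-3*t)/(2*t^3)
d^3M/dt^3 = (-t^3*e^(2*t) + 27*t^3 - 3*t^2*e^(2*t) + 27*t^2 - 6*t*e^(2*t) + 18*t - 6*e^(2*t) + 6)*e^(-3*t)/(2*t^4)
d^4M/dt^4 = (t^4*e^(2*t) - 81*t^4 + 4*t^3*e^(2*t) - 108*t^3 + 12*t^2*e^(2*t) - 108*t^2 + 24*t*e^(2*t) - 72*t + 24*e^(2*t) - 24)*e^(-3*t)/(2*t^5)

E[X^4] = d^4M/dt^4 |_{t=0} = 121/5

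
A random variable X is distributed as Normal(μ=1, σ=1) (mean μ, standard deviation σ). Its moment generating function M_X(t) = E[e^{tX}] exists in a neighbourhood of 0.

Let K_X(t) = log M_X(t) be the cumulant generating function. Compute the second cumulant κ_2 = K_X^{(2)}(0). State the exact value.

M_X(t) = e^(t^2/2 + t)
K_X(t) = log M_X(t) = t^2/2 + t
D^2[K](t) = 1

κ_2 = D^2[K](0) = 1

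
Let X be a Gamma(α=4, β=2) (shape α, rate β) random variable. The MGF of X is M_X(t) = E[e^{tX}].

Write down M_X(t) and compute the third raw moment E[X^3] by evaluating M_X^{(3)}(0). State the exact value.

M_X(t) = 16/(2 - t)^4
M^(3)(t) = -1920/(t^7 - 14*t^6 + 84*t^5 - 280*t^4 + 560*t^3 - 672*t^2 + 448*t - 128)

E[X^3] = M^(3)(0) = 15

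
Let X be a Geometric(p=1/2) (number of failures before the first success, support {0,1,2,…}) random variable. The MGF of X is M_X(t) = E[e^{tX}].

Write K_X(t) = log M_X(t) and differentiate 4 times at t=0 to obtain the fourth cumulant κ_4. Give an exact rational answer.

κ_4 = K^(4)(0) = 26

M_X(t) = 1/(2*(1 - e^(t)/2))
K_X(t) = log M_X(t) = -log(1 - e^(t)/2) - log(2)
K^(4)(t) = (2*e^(3*t) + 16*e^(2*t) + 8*e^(t))/(e^(4*t) - 8*e^(3*t) + 24*e^(2*t) - 32*e^(t) + 16)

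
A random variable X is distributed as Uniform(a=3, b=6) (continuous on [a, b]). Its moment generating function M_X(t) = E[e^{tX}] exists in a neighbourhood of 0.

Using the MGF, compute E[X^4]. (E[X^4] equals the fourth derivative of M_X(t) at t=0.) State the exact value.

E[X^4] = d^4M/dt^4 |_{t=0} = 2511/5

M_X(t) = (e^(6*t) - e^(3*t))/(3*t)
dM/dt = (6*t*e^(6*t) - 3*t*e^(3*t) - e^(6*t) + e^(3*t))/(3*t^2)
d^2M/dt^2 = (36*t^2*e^(6*t) - 9*t^2*e^(3*t) - 12*t*e^(6*t) + 6*t*e^(3*t) + 2*e^(6*t) - 2*e^(3*t))/(3*t^3)
d^3M/dt^3 = (72*t^3*e^(6*t) - 9*t^3*e^(3*t) - 36*t^2*e^(6*t) + 9*t^2*e^(3*t) + 12*t*e^(6*t) - 6*t*e^(3*t) - 2*e^(6*t) + 2*e^(3*t))/t^4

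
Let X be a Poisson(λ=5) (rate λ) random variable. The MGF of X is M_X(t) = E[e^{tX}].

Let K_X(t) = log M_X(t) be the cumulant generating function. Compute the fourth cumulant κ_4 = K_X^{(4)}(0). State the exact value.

κ_4 = K′′′′(0) = 5

M_X(t) = e^(5*e^(t) - 5)
K_X(t) = log M_X(t) = 5*e^(t) - 5
K′(t) = 5*e^(t)
K′′(t) = 5*e^(t)
K′′′(t) = 5*e^(t)
K′′′′(t) = 5*e^(t)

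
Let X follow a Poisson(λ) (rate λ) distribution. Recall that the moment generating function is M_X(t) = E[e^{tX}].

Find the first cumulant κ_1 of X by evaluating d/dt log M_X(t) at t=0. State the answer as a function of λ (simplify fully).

κ_1 = K^(1)(0) = λ

M_X(t) = e^(λ*(e^(t) - 1))
K_X(t) = log M_X(t) = λ*(e^(t) - 1)
K^(1)(t) = λ*e^(t)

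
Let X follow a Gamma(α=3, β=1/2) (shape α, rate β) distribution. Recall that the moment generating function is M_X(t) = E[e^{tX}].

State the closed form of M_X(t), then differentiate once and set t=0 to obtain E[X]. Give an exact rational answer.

M_X(t) = 1/(8*(1/2 - t)^3)
M^(1)(t) = 6/(16*t^4 - 32*t^3 + 24*t^2 - 8*t + 1)

E[X] = M^(1)(0) = 6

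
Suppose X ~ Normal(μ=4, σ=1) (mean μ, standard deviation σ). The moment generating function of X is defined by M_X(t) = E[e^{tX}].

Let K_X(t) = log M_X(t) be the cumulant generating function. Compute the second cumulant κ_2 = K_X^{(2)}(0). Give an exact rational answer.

κ_2 = D^2[K](0) = 1

M_X(t) = e^(t^2/2 + 4*t)
K_X(t) = log M_X(t) = t^2/2 + 4*t
D^2[K](t) = 1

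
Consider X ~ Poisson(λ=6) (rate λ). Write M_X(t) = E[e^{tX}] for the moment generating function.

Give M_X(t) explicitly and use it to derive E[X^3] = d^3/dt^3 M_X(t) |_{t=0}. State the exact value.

M_X(t) = e^(6*e^(t) - 6)
M^(3)(t) = (216*e^(3*t)*e^(6*e^(t)) + 108*e^(2*t)*e^(6*e^(t)) + 6*e^(t)*e^(6*e^(t)))*e^(-6)

E[X^3] = M^(3)(0) = 330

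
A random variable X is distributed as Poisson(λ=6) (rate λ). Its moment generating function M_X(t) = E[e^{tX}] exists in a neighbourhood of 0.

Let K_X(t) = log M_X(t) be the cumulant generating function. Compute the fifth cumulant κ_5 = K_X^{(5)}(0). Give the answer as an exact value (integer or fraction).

κ_5 = K^(5)(0) = 6

M_X(t) = e^(6*e^(t) - 6)
K_X(t) = log M_X(t) = 6*e^(t) - 6
K^(5)(t) = 6*e^(t)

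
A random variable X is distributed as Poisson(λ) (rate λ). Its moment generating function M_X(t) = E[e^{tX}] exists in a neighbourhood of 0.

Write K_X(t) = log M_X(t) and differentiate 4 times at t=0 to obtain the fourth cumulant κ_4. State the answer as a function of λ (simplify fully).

M_X(t) = e^(λ*(e^(t) - 1))
K_X(t) = log M_X(t) = λ*(e^(t) - 1)
dK/dt = λ*e^(t)
d^2K/dt^2 = λ*e^(t)
d^3K/dt^3 = λ*e^(t)
d^4K/dt^4 = λ*e^(t)

κ_4 = d^4K/dt^4 |_{t=0} = λ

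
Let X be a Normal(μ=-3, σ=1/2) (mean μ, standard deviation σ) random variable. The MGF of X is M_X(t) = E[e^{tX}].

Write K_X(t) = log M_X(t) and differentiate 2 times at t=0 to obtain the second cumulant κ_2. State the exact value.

M_X(t) = e^(t^2/8 - 3*t)
K_X(t) = log M_X(t) = t^2/8 - 3*t
D^2[K](t) = 1/4

κ_2 = D^2[K](0) = 1/4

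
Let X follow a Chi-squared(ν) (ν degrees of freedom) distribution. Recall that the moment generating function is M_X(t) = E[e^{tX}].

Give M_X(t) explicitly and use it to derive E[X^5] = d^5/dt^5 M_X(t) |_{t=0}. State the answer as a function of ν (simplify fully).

M_X(t) = (1 - 2*t)^(-ν/2)
M′(t) = -ν/(2*t*(1 - 2*t)^(ν/2) - (1 - 2*t)^(ν/2))
M′′(t) = (ν^2 + 2*ν)/(4*t^2*(1 - 2*t)^(ν/2) - 4*t*(1 - 2*t)^(ν/2) + (1 - 2*t)^(ν/2))
M′′′(t) = (-ν^3 - 6*ν^2 - 8*ν)/(8*t^3*(1 - 2*t)^(ν/2) - 12*t^2*(1 - 2*t)^(ν/2) + 6*t*(1 - 2*t)^(ν/2) - (1 - 2*t)^(ν/2))
M′′′′(t) = (ν^4 + 12*ν^3 + 44*ν^2 + 48*ν)/(16*t^4*(1 - 2*t)^(ν/2) - 32*t^3*(1 - 2*t)^(ν/2) + 24*t^2*(1 - 2*t)^(ν/2) - 8*t*(1 - 2*t)^(ν/2) + (1 - 2*t)^(ν/2))

E[X^5] = M′′′′′(0) = ν*(ν^4 + 20*ν^3 + 140*ν^2 + 400*ν + 384)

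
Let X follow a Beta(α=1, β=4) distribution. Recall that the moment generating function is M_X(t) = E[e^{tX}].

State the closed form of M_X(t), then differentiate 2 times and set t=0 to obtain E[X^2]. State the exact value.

M_X(t) = ₁F₁(1; 5; t)
dM/dt = ₁F₁(2; 6; t)/5
d^2M/dt^2 = ₁F₁(3; 7; t)/15

E[X^2] = d^2M/dt^2 |_{t=0} = 1/15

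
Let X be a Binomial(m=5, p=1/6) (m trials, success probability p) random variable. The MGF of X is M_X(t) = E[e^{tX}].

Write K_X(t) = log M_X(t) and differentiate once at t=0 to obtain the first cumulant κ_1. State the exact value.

M_X(t) = (e^(t)/6 + 5/6)^5
K_X(t) = log M_X(t) = 5*log(e^(t)/6 + 5/6)
dK/dt = 5*e^(t)/(e^(t) + 5)

κ_1 = dK/dt |_{t=0} = 5/6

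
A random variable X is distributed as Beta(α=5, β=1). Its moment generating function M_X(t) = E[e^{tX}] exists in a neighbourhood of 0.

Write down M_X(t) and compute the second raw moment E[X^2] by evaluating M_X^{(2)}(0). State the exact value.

M_X(t) = ₁F₁(5; 6; t)
D^2[M](t) = 5*₁F₁(7; 8; t)/7

E[X^2] = D^2[M](0) = 5/7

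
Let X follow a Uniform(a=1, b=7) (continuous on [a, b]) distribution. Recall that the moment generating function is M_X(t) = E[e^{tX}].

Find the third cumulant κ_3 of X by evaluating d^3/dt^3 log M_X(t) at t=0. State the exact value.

M_X(t) = (e^(7*t) - e^(t))/(6*t)
K_X(t) = log M_X(t) = -log(t) + log(e^(7*t) - e^(t)) - log(6)
K′(t) = (7*t*e^(6*t) - t - e^(6*t) + 1)/(t*e^(6*t) - t)
K′′(t) = (-36*t^2*e^(6*t) + e^(12*t) - 2*e^(6*t) + 1)/(t^2*e^(12*t) - 2*t^2*e^(6*t) + t^2)
K′′′(t) = (216*t^3*e^(12*t) + 216*t^3*e^(6*t) - 2*e^(18*t) + 6*e^(12*t) - 6*e^(6*t) + 2)/(t^3*e^(18*t) - 3*t^3*e^(12*t) + 3*t^3*e^(6*t) - t^3)

κ_3 = K′′′(0) = 0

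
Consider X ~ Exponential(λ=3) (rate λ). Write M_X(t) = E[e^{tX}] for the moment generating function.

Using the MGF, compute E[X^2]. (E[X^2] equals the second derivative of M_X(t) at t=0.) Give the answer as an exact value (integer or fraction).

E[X^2] = d^2M/dt^2 |_{t=0} = 2/9

M_X(t) = 3/(3 - t)
dM/dt = 3/(t^2 - 6*t + 9)
d^2M/dt^2 = -6/(t^3 - 9*t^2 + 27*t - 27)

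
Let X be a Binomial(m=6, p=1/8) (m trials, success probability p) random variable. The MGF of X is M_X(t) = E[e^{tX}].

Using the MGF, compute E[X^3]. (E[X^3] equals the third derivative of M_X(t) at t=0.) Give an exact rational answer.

E[X^3] = d^3M/dt^3 |_{t=0} = 153/64

M_X(t) = (e^(t)/8 + 7/8)^6
dM/dt = 3*e^(6*t)/131072 + 105*e^(5*t)/131072 + 735*e^(4*t)/65536 + 5145*e^(3*t)/65536 + 36015*e^(2*t)/131072 + 50421*e^(t)/131072
d^2M/dt^2 = 9*e^(6*t)/65536 + 525*e^(5*t)/131072 + 735*e^(4*t)/16384 + 15435*e^(3*t)/65536 + 36015*e^(2*t)/65536 + 50421*e^(t)/131072
d^3M/dt^3 = 27*e^(6*t)/32768 + 2625*e^(5*t)/131072 + 735*e^(4*t)/4096 + 46305*e^(3*t)/65536 + 36015*e^(2*t)/32768 + 50421*e^(t)/131072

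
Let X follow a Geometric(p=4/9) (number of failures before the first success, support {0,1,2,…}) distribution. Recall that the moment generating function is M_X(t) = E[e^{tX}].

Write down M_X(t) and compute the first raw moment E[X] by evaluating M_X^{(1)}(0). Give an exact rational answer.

E[X] = M′(0) = 5/4

M_X(t) = 4/(9*(1 - 5*e^(t)/9))
M′(t) = 20*e^(t)/(25*e^(2*t) - 90*e^(t) + 81)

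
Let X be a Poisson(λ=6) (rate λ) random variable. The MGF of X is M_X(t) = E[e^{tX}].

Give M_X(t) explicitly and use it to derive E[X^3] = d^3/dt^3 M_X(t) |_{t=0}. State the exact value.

E[X^3] = M^(3)(0) = 330

M_X(t) = e^(6*e^(t) - 6)
M^(3)(t) = (216*e^(3*t)*e^(6*e^(t)) + 108*e^(2*t)*e^(6*e^(t)) + 6*e^(t)*e^(6*e^(t)))*e^(-6)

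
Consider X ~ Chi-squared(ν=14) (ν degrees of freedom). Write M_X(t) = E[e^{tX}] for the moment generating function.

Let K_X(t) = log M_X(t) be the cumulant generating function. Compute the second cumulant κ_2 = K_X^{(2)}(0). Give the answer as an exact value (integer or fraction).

κ_2 = K^(2)(0) = 28

M_X(t) = (1 - 2*t)^(-7)
K_X(t) = log M_X(t) = -7*log(1 - 2*t)
K^(2)(t) = 28/(4*t^2 - 4*t + 1)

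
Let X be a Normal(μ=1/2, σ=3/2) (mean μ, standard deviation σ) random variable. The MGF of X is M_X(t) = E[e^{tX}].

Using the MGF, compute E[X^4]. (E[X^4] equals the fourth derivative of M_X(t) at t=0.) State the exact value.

E[X^4] = M^(4)(0) = 149/8

M_X(t) = e^(9*t^2/8 + t/2)
M^(4)(t) = 6561*t^4*e^(t/2)*e^(9*t^2/8)/256 + 729*t^3*e^(t/2)*e^(9*t^2/8)/32 + 1215*t^2*e^(t/2)*e^(9*t^2/8)/16 + 63*t*e^(t/2)*e^(9*t^2/8)/2 + 149*e^(t/2)*e^(9*t^2/8)/8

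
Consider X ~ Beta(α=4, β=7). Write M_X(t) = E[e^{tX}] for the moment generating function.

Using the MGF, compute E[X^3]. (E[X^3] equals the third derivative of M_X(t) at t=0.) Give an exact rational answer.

M_X(t) = ₁F₁(4; 11; t)
D^3[M](t) = 10*₁F₁(7; 14; t)/143

E[X^3] = D^3[M](0) = 10/143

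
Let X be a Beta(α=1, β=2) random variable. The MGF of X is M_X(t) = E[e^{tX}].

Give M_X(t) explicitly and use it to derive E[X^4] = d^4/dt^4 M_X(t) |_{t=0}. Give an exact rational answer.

M_X(t) = ₁F₁(1; 3; t)
dM/dt = ₁F₁(2; 4; t)/3
d^2M/dt^2 = ₁F₁(3; 5; t)/6
d^3M/dt^3 = ₁F₁(4; 6; t)/10
d^4M/dt^4 = ₁F₁(5; 7; t)/15

E[X^4] = d^4M/dt^4 |_{t=0} = 1/15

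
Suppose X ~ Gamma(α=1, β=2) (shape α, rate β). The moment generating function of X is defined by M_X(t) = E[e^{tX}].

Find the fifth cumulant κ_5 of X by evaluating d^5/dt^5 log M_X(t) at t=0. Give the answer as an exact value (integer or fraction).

κ_5 = K′′′′′(0) = 3/4

M_X(t) = 2/(2 - t)
K_X(t) = log M_X(t) = -log(2 - t) + log(2)
K′(t) = -1/(t - 2)
K′′(t) = 1/(t^2 - 4*t + 4)
K′′′(t) = -2/(t^3 - 6*t^2 + 12*t - 8)
K′′′′(t) = 6/(t^4 - 8*t^3 + 24*t^2 - 32*t + 16)
K′′′′′(t) = -24/(t^5 - 10*t^4 + 40*t^3 - 80*t^2 + 80*t - 32)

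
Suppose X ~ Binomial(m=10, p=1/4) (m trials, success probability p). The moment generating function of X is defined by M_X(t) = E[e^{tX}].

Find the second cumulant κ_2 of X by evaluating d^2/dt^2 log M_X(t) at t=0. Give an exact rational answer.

M_X(t) = (e^(t)/4 + 3/4)^10
K_X(t) = log M_X(t) = 10*log(e^(t)/4 + 3/4)
K^(2)(t) = 30*e^(t)/(e^(2*t) + 6*e^(t) + 9)

κ_2 = K^(2)(0) = 15/8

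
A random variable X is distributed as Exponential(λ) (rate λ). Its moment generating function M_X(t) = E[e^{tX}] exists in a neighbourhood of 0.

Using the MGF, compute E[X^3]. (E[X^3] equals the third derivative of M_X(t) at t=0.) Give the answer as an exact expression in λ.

M_X(t) = λ/(λ - t)
M′(t) = λ/(λ^2 - 2*λ*t + t^2)
M′′(t) = -2*λ/(-λ^3 + 3*λ^2*t - 3*λ*t^2 + t^3)
M′′′(t) = 6*λ/(λ^4 - 4*λ^3*t + 6*λ^2*t^2 - 4*λ*t^3 + t^4)

E[X^3] = M′′′(0) = 6/λ^3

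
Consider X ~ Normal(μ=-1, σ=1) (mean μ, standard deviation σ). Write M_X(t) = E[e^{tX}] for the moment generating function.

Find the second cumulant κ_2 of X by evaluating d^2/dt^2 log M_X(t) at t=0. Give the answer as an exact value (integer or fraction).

κ_2 = d^2K/dt^2 |_{t=0} = 1

M_X(t) = e^(t^2/2 - t)
K_X(t) = log M_X(t) = t^2/2 - t
dK/dt = t - 1
d^2K/dt^2 = 1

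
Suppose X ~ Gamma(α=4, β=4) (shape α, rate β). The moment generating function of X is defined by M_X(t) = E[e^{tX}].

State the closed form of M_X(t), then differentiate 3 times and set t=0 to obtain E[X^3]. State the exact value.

E[X^3] = D^3[M](0) = 15/8

M_X(t) = 256/(4 - t)^4
D^3[M](t) = -30720/(t^7 - 28*t^6 + 336*t^5 - 2240*t^4 + 8960*t^3 - 21504*t^2 + 28672*t - 16384)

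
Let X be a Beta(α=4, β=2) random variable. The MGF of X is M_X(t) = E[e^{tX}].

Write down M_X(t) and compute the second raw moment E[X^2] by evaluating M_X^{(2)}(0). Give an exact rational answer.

M_X(t) = ₁F₁(4; 6; t)
M′(t) = 2*₁F₁(5; 7; t)/3
M′′(t) = 10*₁F₁(6; 8; t)/21

E[X^2] = M′′(0) = 10/21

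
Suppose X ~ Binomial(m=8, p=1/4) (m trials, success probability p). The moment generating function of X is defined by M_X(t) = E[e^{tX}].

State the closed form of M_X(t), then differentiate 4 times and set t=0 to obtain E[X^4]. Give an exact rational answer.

M_X(t) = (e^(t)/4 + 3/4)^8
D^4[M](t) = e^(8*t)/16 + 7203*e^(7*t)/8192 + 5103*e^(6*t)/1024 + 118125*e^(5*t)/8192 + 2835*e^(4*t)/128 + 137781*e^(3*t)/8192 + 5103*e^(2*t)/1024 + 2187*e^(t)/8192

E[X^4] = D^4[M](0) = 1033/16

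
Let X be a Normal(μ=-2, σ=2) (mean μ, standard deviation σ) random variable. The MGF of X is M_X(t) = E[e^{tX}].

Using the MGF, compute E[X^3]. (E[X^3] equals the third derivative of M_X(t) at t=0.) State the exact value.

M_X(t) = e^(2*t^2 - 2*t)
D^3[M](t) = (64*t^3*e^(2*t^2) - 96*t^2*e^(2*t^2) + 96*t*e^(2*t^2) - 32*e^(2*t^2))*e^(-2*t)

E[X^3] = D^3[M](0) = -32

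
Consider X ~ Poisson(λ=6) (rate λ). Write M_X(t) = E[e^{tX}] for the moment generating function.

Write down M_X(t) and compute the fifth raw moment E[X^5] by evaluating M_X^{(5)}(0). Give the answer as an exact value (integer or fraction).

E[X^5] = M′′′′′(0) = 26682

M_X(t) = e^(6*e^(t) - 6)
M′(t) = 6*e^(-6)*e^(t)*e^(6*e^(t))
M′′(t) = (36*e^(2*t)*e^(6*e^(t)) + 6*e^(t)*e^(6*e^(t)))*e^(-6)
M′′′(t) = (216*e^(3*t)*e^(6*e^(t)) + 108*e^(2*t)*e^(6*e^(t)) + 6*e^(t)*e^(6*e^(t)))*e^(-6)
M′′′′(t) = (1296*e^(4*t)*e^(6*e^(t)) + 1296*e^(3*t)*e^(6*e^(t)) + 252*e^(2*t)*e^(6*e^(t)) + 6*e^(t)*e^(6*e^(t)))*e^(-6)
M′′′′′(t) = (7776*e^(5*t)*e^(6*e^(t)) + 12960*e^(4*t)*e^(6*e^(t)) + 5400*e^(3*t)*e^(6*e^(t)) + 540*e^(2*t)*e^(6*e^(t)) + 6*e^(t)*e^(6*e^(t)))*e^(-6)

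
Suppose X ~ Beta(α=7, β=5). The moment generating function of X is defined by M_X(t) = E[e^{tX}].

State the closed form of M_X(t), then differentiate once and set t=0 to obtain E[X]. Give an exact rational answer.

E[X] = M^(1)(0) = 7/12

M_X(t) = ₁F₁(7; 12; t)
M^(1)(t) = 7*₁F₁(8; 13; t)/12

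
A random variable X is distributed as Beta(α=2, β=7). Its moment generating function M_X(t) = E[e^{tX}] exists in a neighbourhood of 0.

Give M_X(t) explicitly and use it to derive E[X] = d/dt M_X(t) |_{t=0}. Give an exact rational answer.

E[X] = M^(1)(0) = 2/9

M_X(t) = ₁F₁(2; 9; t)
M^(1)(t) = 2*₁F₁(3; 10; t)/9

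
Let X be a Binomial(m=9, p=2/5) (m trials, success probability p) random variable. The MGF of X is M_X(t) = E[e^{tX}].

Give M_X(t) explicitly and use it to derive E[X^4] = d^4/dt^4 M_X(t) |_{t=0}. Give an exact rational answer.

M_X(t) = (2*e^(t)/5 + 3/5)^9

E[X^4] = M′′′′(0) = 221994/625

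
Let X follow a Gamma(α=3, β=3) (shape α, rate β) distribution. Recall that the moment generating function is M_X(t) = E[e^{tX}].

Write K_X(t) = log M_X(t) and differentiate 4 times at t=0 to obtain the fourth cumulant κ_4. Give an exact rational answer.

M_X(t) = 27/(3 - t)^3
K_X(t) = log M_X(t) = -3*log(3 - t) + 3*log(3)
dK/dt = -3/(t - 3)
d^2K/dt^2 = 3/(t^2 - 6*t + 9)
d^3K/dt^3 = -6/(t^3 - 9*t^2 + 27*t - 27)
d^4K/dt^4 = 18/(t^4 - 12*t^3 + 54*t^2 - 108*t + 81)

κ_4 = d^4K/dt^4 |_{t=0} = 2/9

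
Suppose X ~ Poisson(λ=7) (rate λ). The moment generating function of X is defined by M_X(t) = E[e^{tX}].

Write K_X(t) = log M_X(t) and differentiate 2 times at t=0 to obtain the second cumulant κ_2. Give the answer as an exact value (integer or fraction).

κ_2 = d^2K/dt^2 |_{t=0} = 7

M_X(t) = e^(7*e^(t) - 7)
K_X(t) = log M_X(t) = 7*e^(t) - 7
dK/dt = 7*e^(t)
d^2K/dt^2 = 7*e^(t)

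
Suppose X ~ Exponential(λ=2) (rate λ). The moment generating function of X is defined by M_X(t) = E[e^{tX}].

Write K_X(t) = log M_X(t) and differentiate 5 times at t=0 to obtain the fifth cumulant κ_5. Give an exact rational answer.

κ_5 = K′′′′′(0) = 3/4

M_X(t) = 2/(2 - t)
K_X(t) = log M_X(t) = -log(2 - t) + log(2)
K′(t) = -1/(t - 2)
K′′(t) = 1/(t^2 - 4*t + 4)
K′′′(t) = -2/(t^3 - 6*t^2 + 12*t - 8)
K′′′′(t) = 6/(t^4 - 8*t^3 + 24*t^2 - 32*t + 16)
K′′′′′(t) = -24/(t^5 - 10*t^4 + 40*t^3 - 80*t^2 + 80*t - 32)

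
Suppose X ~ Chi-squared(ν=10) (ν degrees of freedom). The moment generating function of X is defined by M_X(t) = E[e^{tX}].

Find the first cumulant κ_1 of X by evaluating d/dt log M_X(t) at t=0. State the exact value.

M_X(t) = (1 - 2*t)^(-5)
K_X(t) = log M_X(t) = -5*log(1 - 2*t)
dK/dt = -10/(2*t - 1)

κ_1 = dK/dt |_{t=0} = 10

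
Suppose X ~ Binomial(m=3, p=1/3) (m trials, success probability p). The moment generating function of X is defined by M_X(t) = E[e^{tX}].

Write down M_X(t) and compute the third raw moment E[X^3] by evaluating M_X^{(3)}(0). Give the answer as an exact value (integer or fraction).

E[X^3] = M′′′(0) = 29/9

M_X(t) = (e^(t)/3 + 2/3)^3
M′(t) = e^(3*t)/9 + 4*e^(2*t)/9 + 4*e^(t)/9
M′′(t) = e^(3*t)/3 + 8*e^(2*t)/9 + 4*e^(t)/9
M′′′(t) = e^(3*t) + 16*e^(2*t)/9 + 4*e^(t)/9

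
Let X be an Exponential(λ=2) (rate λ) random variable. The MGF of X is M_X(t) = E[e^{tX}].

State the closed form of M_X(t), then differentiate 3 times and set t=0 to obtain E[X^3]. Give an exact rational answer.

M_X(t) = 2/(2 - t)
M^(3)(t) = 12/(t^4 - 8*t^3 + 24*t^2 - 32*t + 16)

E[X^3] = M^(3)(0) = 3/4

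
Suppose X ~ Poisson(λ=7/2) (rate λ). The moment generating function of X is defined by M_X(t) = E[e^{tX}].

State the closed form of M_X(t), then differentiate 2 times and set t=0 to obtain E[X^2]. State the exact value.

M_X(t) = e^(7*e^(t)/2 - 7/2)
dM/dt = 7*e^(-7/2)*e^(t)*e^(7*e^(t)/2)/2
d^2M/dt^2 = (49*e^(2*t)*e^(7*e^(t)/2) + 14*e^(t)*e^(7*e^(t)/2))*e^(-7/2)/4

E[X^2] = d^2M/dt^2 |_{t=0} = 63/4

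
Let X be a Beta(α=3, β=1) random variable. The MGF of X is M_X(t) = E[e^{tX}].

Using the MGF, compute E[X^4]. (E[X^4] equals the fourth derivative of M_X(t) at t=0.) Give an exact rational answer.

M_X(t) = ₁F₁(3; 4; t)
M′(t) = 3*₁F₁(4; 5; t)/4
M′′(t) = 3*₁F₁(5; 6; t)/5
M′′′(t) = ₁F₁(6; 7; t)/2
M′′′′(t) = 3*₁F₁(7; 8; t)/7

E[X^4] = M′′′′(0) = 3/7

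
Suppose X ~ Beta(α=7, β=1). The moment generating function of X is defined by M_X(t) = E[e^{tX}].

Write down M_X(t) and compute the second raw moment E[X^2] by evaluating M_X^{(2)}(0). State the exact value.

M_X(t) = ₁F₁(7; 8; t)
M′(t) = 7*₁F₁(8; 9; t)/8
M′′(t) = 7*₁F₁(9; 10; t)/9

E[X^2] = M′′(0) = 7/9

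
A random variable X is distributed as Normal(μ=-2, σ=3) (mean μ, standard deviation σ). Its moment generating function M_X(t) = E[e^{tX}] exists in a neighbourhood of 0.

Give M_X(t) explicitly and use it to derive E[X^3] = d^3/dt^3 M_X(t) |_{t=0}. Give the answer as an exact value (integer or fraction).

E[X^3] = M^(3)(0) = -62

M_X(t) = e^(9*t^2/2 - 2*t)
M^(3)(t) = (729*t^3*e^(9*t^2/2) - 486*t^2*e^(9*t^2/2) + 351*t*e^(9*t^2/2) - 62*e^(9*t^2/2))*e^(-2*t)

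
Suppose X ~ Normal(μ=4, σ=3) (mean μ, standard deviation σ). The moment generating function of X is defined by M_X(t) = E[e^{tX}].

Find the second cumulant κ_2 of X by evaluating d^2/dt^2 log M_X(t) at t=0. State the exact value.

κ_2 = K^(2)(0) = 9

M_X(t) = e^(9*t^2/2 + 4*t)
K_X(t) = log M_X(t) = 9*t^2/2 + 4*t
K^(2)(t) = 9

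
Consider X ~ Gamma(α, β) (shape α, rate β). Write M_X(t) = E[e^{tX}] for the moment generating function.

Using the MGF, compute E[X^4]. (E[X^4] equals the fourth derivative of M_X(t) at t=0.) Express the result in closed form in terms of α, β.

M_X(t) = (β/(β - t))^α
M′(t) = -α*β^α*(1/(β - t))^α/(-β + t)
M′′(t) = (α^2*β^α*(1/(β - t))^α + α*β^α*(1/(β - t))^α)/(β^2 - 2*β*t + t^2)
M′′′(t) = (-α^3*β^α*(1/(β - t))^α - 3*α^2*β^α*(1/(β - t))^α - 2*α*β^α*(1/(β - t))^α)/(-β^3 + 3*β^2*t - 3*β*t^2 + t^3)
M′′′′(t) = (α^4*β^α*(1/(β - t))^α + 6*α^3*β^α*(1/(β - t))^α + 11*α^2*β^α*(1/(β - t))^α + 6*α*β^α*(1/(β - t))^α)/(β^4 - 4*β^3*t + 6*β^2*t^2 - 4*β*t^3 + t^4)

E[X^4] = M′′′′(0) = α*(α^3 + 6*α^2 + 11*α + 6)/β^4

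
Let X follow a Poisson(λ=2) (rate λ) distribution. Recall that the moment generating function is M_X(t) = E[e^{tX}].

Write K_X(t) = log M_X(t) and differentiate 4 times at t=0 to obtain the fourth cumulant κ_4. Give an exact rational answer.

κ_4 = K^(4)(0) = 2

M_X(t) = e^(2*e^(t) - 2)
K_X(t) = log M_X(t) = 2*e^(t) - 2
K^(4)(t) = 2*e^(t)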